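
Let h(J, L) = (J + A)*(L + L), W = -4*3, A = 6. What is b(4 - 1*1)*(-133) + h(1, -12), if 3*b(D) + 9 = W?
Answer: 763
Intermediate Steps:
W = -12
b(D) = -7 (b(D) = -3 + (⅓)*(-12) = -3 - 4 = -7)
h(J, L) = 2*L*(6 + J) (h(J, L) = (J + 6)*(L + L) = (6 + J)*(2*L) = 2*L*(6 + J))
b(4 - 1*1)*(-133) + h(1, -12) = -7*(-133) + 2*(-12)*(6 + 1) = 931 + 2*(-12)*7 = 931 - 168 = 763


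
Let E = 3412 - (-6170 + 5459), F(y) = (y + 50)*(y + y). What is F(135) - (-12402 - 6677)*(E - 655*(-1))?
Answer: 91209412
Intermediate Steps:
F(y) = 2*y*(50 + y) (F(y) = (50 + y)*(2*y) = 2*y*(50 + y))
E = 4123 (E = 3412 - 1*(-711) = 3412 + 711 = 4123)
F(135) - (-12402 - 6677)*(E - 655*(-1)) = 2*135*(50 + 135) - (-12402 - 6677)*(4123 - 655*(-1)) = 2*135*185 - (-19079)*(4123 + 655) = 49950 - (-19079)*4778 = 49950 - 1*(-91159462) = 49950 + 91159462 = 91209412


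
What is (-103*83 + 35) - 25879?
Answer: -34393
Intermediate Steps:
(-103*83 + 35) - 25879 = (-8549 + 35) - 25879 = -8514 - 25879 = -34393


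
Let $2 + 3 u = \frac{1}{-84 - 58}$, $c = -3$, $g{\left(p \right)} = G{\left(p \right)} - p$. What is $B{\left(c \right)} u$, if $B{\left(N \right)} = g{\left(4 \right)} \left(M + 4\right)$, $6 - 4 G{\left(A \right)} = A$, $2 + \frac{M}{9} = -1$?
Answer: $- \frac{15295}{284} \approx -53.856$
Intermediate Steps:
$M = -27$ ($M = -18 + 9 \left(-1\right) = -18 - 9 = -27$)
$G{\left(A \right)} = \frac{3}{2} - \frac{A}{4}$
$g{\left(p \right)} = \frac{3}{2} - \frac{5 p}{4}$ ($g{\left(p \right)} = \left(\frac{3}{2} - \frac{p}{4}\right) - p = \frac{3}{2} - \frac{5 p}{4}$)
$B{\left(N \right)} = \frac{161}{2}$ ($B{\left(N \right)} = \left(\frac{3}{2} - 5\right) \left(-27 + 4\right) = \left(\frac{3}{2} - 5\right) \left(-23\right) = \left(- \frac{7}{2}\right) \left(-23\right) = \frac{161}{2}$)
$u = - \frac{95}{142}$ ($u = - \frac{2}{3} + \frac{1}{3 \left(-84 - 58\right)} = - \frac{2}{3} + \frac{1}{3 \left(-142\right)} = - \frac{2}{3} + \frac{1}{3} \left(- \frac{1}{142}\right) = - \frac{2}{3} - \frac{1}{426} = - \frac{95}{142} \approx -0.66901$)
$B{\left(c \right)} u = \frac{161}{2} \left(- \frac{95}{142}\right) = - \frac{15295}{284}$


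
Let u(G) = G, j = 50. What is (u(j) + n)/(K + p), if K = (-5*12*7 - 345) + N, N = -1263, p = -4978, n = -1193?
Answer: 1143/7006 ≈ 0.16315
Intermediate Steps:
K = -2028 (K = (-5*12*7 - 345) - 1263 = (-60*7 - 345) - 1263 = (-420 - 345) - 1263 = -765 - 1263 = -2028)
(u(j) + n)/(K + p) = (50 - 1193)/(-2028 - 4978) = -1143/(-7006) = -1143*(-1/7006) = 1143/7006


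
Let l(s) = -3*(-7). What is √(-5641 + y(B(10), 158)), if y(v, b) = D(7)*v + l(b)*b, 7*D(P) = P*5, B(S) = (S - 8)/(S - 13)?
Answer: I*√20937/3 ≈ 48.232*I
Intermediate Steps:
l(s) = 21
B(S) = (-8 + S)/(-13 + S)
D(P) = 5*P/7 (D(P) = (P*5)/7 = (5*P)/7 = 5*P/7)
y(v, b) = 5*v + 21*b (y(v, b) = ((5/7)*7)*v + 21*b = 5*v + 21*b)
√(-5641 + y(B(10), 158)) = √(-5641 + (5*((-8 + 10)/(-13 + 10)) + 21*158)) = √(-5641 + (5*(2/(-3)) + 3318)) = √(-5641 + (5*(-⅓*2) + 3318)) = √(-5641 + (5*(-⅔) + 3318)) = √(-5641 + (-10/3 + 3318)) = √(-5641 + 9944/3) = √(-6979/3) = I*√20937/3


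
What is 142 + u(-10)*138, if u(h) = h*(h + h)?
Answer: 27742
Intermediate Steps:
u(h) = 2*h**2 (u(h) = h*(2*h) = 2*h**2)
142 + u(-10)*138 = 142 + (2*(-10)**2)*138 = 142 + (2*100)*138 = 142 + 200*138 = 142 + 27600 = 27742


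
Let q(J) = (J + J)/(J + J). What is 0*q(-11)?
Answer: 0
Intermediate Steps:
q(J) = 1 (q(J) = (2*J)/((2*J)) = (2*J)*(1/(2*J)) = 1)
0*q(-11) = 0*1 = 0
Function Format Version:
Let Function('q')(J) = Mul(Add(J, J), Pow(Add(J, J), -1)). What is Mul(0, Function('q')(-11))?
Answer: 0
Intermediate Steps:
Function('q')(J) = 1 (Function('q')(J) = Mul(Mul(2, J), Pow(Mul(2, J), -1)) = Mul(Mul(2, J), Mul(Rational(1, 2), Pow(J, -1))) = 1)
Mul(0, Function('q')(-11)) = Mul(0, 1) = 0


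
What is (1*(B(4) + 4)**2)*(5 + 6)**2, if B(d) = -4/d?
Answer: 1089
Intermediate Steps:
(1*(B(4) + 4)**2)*(5 + 6)**2 = (1*(-4/4 + 4)**2)*(5 + 6)**2 = (1*(-4*1/4 + 4)**2)*11**2 = (1*(-1 + 4)**2)*121 = (1*3**2)*121 = (1*9)*121 = 9*121 = 1089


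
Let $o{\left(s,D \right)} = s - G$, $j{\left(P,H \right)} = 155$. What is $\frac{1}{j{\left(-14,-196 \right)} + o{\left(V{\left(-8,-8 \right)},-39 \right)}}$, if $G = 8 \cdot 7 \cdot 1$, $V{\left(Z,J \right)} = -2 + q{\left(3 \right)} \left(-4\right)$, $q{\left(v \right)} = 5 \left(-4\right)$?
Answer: $\frac{1}{177} \approx 0.0056497$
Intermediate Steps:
$q{\left(v \right)} = -20$
$V{\left(Z,J \right)} = 78$ ($V{\left(Z,J \right)} = -2 - -80 = -2 + 80 = 78$)
$G = 56$ ($G = 56 \cdot 1 = 56$)
$o{\left(s,D \right)} = -56 + s$ ($o{\left(s,D \right)} = s - 56 = -56 + s$)
$\frac{1}{j{\left(-14,-196 \right)} + o{\left(V{\left(-8,-8 \right)},-39 \right)}} = \frac{1}{155 + \left(-56 + 78\right)} = \frac{1}{155 + 22} = \frac{1}{177}$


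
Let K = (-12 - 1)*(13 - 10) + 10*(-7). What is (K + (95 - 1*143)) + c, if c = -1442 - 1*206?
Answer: -1805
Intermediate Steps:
K = -109 (K = -13*3 - 70 = -39 - 70 = -109)
c = -1648 (c = -1442 - 206 = -1648)
(K + (95 - 1*143)) + c = (-109 + (95 - 1*143)) - 1648 = (-109 + (95 - 143)) - 1648 = (-109 - 48) - 1648 = -157 - 1648 = -1805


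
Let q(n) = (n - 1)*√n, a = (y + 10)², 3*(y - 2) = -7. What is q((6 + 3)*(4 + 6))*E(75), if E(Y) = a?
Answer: 74849*√10/3 ≈ 78898.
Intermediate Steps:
y = -⅓ (y = 2 + (⅓)*(-7) = 2 - 7/3 = -⅓ ≈ -0.33333)
a = 841/9 (a = (-⅓ + 10)² = (29/3)² = 841/9 ≈ 93.444)
E(Y) = 841/9
q(n) = √n*(-1 + n) (q(n) = (-1 + n)*√n = √n*(-1 + n))
q((6 + 3)*(4 + 6))*E(75) = (√((6 + 3)*(4 + 6))*(-1 + (6 + 3)*(4 + 6)))*(841/9) = (√(9*10)*(-1 + 9*10))*(841/9) = (√90*(-1 + 90))*(841/9) = ((3*√10)*89)*(841/9) = (267*√10)*(841/9) = 74849*√10/3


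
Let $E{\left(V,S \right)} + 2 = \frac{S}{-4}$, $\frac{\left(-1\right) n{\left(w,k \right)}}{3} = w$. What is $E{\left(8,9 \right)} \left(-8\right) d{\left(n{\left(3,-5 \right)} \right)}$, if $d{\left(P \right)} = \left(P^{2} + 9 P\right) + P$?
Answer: $-306$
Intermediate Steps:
$n{\left(w,k \right)} = - 3 w$
$d{\left(P \right)} = P^{2} + 10 P$
$E{\left(V,S \right)} = -2 - \frac{S}{4}$ ($E{\left(V,S \right)} = -2 + \frac{S}{-4} = -2 + S \left(- \frac{1}{4}\right) = -2 - \frac{S}{4}$)
$E{\left(8,9 \right)} \left(-8\right) d{\left(n{\left(3,-5 \right)} \right)} = \left(-2 - \frac{9}{4}\right) \left(-8\right) \left(-3\right) 3 \left(10 - 9\right) = \left(-2 - \frac{9}{4}\right) \left(-8\right) \left(- 9 \left(10 - 9\right)\right) = \left(- \frac{17}{4}\right) \left(-8\right) \left(\left(-9\right) 1\right) = 34 \left(-9\right) = -306$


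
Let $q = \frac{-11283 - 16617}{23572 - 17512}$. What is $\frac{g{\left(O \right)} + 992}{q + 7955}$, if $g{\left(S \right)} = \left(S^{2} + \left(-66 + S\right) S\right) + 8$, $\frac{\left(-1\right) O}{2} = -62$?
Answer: $\frac{1190184}{401495} \approx 2.9644$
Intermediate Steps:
$q = - \frac{465}{101}$ ($q = - \frac{27900}{6060} = \left(-27900\right) \frac{1}{6060} = - \frac{465}{101} \approx -4.604$)
$O = 124$ ($O = \left(-2\right) \left(-62\right) = 124$)
$g{\left(S \right)} = 8 + S^{2} + S \left(-66 + S\right)$ ($g{\left(S \right)} = \left(S^{2} + S \left(-66 + S\right)\right) + 8 = 8 + S^{2} + S \left(-66 + S\right)$)
$\frac{g{\left(O \right)} + 992}{q + 7955} = \frac{\left(8 - 8184 + 2 \cdot 124^{2}\right) + 992}{- \frac{465}{101} + 7955} = \frac{\left(8 - 8184 + 2 \cdot 15376\right) + 992}{\frac{802990}{101}} = \left(\left(8 - 8184 + 30752\right) + 992\right) \frac{101}{802990} = \left(22576 + 992\right) \frac{101}{802990} = 23568 \cdot \frac{101}{802990} = \frac{1190184}{401495}$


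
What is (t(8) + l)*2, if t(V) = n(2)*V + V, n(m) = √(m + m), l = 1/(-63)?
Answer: 3022/63 ≈ 47.968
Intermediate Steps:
l = -1/63 ≈ -0.015873
n(m) = √2*√m (n(m) = √(2*m) = √2*√m)
t(V) = 3*V (t(V) = (√2*√2)*V + V = 2*V + V = 3*V)
(t(8) + l)*2 = (3*8 - 1/63)*2 = (24 - 1/63)*2 = (1511/63)*2 = 3022/63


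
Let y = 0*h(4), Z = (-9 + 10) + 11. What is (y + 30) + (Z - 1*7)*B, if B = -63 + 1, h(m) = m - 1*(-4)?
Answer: -280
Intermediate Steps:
h(m) = 4 + m (h(m) = m + 4 = 4 + m)
Z = 12 (Z = 1 + 11 = 12)
y = 0 (y = 0*(4 + 4) = 0*8 = 0)
B = -62
(y + 30) + (Z - 1*7)*B = (0 + 30) + (12 - 1*7)*(-62) = 30 + (12 - 7)*(-62) = 30 + 5*(-62) = 30 - 310 = -280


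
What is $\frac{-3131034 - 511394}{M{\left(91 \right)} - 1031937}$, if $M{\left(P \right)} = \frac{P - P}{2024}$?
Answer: $\frac{3642428}{1031937} \approx 3.5297$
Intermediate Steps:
$M{\left(P \right)} = 0$ ($M{\left(P \right)} = 0 \cdot \frac{1}{2024} = 0$)
$\frac{-3131034 - 511394}{M{\left(91 \right)} - 1031937} = \frac{-3131034 - 511394}{0 - 1031937} = - \frac{3642428}{-1031937} = \left(-3642428\right) \left(- \frac{1}{1031937}\right) = \frac{3642428}{1031937}$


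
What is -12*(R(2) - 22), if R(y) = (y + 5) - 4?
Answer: 228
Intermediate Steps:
R(y) = 1 + y (R(y) = (5 + y) - 4 = 1 + y)
-12*(R(2) - 22) = -12*((1 + 2) - 22) = -12*(3 - 22) = -12*(-19) = 228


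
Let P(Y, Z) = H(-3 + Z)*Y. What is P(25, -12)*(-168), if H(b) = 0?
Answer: 0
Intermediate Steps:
P(Y, Z) = 0 (P(Y, Z) = 0*Y = 0)
P(25, -12)*(-168) = 0*(-168) = 0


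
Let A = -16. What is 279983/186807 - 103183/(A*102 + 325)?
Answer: 19641244462/244156749 ≈ 80.445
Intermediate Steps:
279983/186807 - 103183/(A*102 + 325) = 279983/186807 - 103183/(-16*102 + 325) = 279983*(1/186807) - 103183/(-1632 + 325) = 279983/186807 - 103183/(-1307) = 279983/186807 - 103183*(-1/1307) = 279983/186807 + 103183/1307 = 19641244462/244156749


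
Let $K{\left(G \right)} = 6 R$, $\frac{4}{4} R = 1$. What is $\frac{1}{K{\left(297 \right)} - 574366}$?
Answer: $- \frac{1}{574360} \approx -1.7411 \cdot 10^{-6}$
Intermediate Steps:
$R = 1$
$K{\left(G \right)} = 6$ ($K{\left(G \right)} = 6 \cdot 1 = 6$)
$\frac{1}{K{\left(297 \right)} - 574366} = \frac{1}{6 - 574366} = \frac{1}{-574360} = - \frac{1}{574360}$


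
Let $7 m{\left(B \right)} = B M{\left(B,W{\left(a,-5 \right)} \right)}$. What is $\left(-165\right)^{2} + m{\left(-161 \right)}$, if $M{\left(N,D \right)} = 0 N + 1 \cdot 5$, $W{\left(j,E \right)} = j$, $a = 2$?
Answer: $27110$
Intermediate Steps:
$M{\left(N,D \right)} = 5$ ($M{\left(N,D \right)} = 0 + 5 = 5$)
$m{\left(B \right)} = \frac{5 B}{7}$ ($m{\left(B \right)} = \frac{B 5}{7} = \frac{5 B}{7}$)
$\left(-165\right)^{2} + m{\left(-161 \right)} = \left(-165\right)^{2} + \frac{5}{7} \left(-161\right) = 27225 - 115 = 27110$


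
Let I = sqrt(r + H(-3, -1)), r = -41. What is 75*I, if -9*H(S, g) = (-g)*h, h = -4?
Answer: 25*I*sqrt(365) ≈ 477.62*I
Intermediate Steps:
H(S, g) = -4*g/9 (H(S, g) = -(-g)*(-4)/9 = -4*g/9)
I = I*sqrt(365)/3 (I = sqrt(-41 - 4/9*(-1)) = sqrt(-41 + 4/9) = sqrt(-365/9) = I*sqrt(365)/3 ≈ 6.3683*I)
75*I = 75*(I*sqrt(365)/3) = 25*I*sqrt(365)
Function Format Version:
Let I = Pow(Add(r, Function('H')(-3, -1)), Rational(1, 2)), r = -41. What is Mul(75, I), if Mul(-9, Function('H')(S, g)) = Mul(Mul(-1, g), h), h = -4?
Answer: Mul(25, I, Pow(365, Rational(1, 2))) ≈ Mul(477.62, I)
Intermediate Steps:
Function('H')(S, g) = Mul(Rational(-4, 9), g) (Function('H')(S, g) = Mul(Rational(-1, 9), Mul(Mul(-1, g), -4)) = Mul(Rational(-1, 9), Mul(4, g)) = Mul(Rational(-4, 9), g))
I = Mul(Rational(1, 3), I, Pow(365, Rational(1, 2))) (I = Pow(Add(-41, Mul(Rational(-4, 9), -1)), Rational(1, 2)) = Pow(Add(-41, Rational(4, 9)), Rational(1, 2)) = Pow(Rational(-365, 9), Rational(1, 2)) = Mul(Rational(1, 3), I, Pow(365, Rational(1, 2))) ≈ Mul(6.3683, I))
Mul(75, I) = Mul(75, Mul(Rational(1, 3), I, Pow(365, Rational(1, 2)))) = Mul(25, I, Pow(365, Rational(1, 2)))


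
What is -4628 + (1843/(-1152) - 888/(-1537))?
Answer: -8196257587/1770624 ≈ -4629.0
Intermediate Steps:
-4628 + (1843/(-1152) - 888/(-1537)) = -4628 + (1843*(-1/1152) - 888*(-1/1537)) = -4628 + (-1843/1152 + 888/1537) = -4628 - 1809715/1770624 = -8196257587/1770624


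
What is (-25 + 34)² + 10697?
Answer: 10778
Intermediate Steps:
(-25 + 34)² + 10697 = 9² + 10697 = 81 + 10697 = 10778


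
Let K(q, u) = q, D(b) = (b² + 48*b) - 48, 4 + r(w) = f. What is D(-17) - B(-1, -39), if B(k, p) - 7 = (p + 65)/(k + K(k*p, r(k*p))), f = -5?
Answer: -11071/19 ≈ -582.68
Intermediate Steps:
r(w) = -9 (r(w) = -4 - 5 = -9)
D(b) = -48 + b² + 48*b
B(k, p) = 7 + (65 + p)/(k + k*p) (B(k, p) = 7 + (p + 65)/(k + k*p) = 7 + (65 + p)/(k + k*p))
D(-17) - B(-1, -39) = (-48 + (-17)² + 48*(-17)) - (65 - 39 + 7*(-1) + 7*(-1)*(-39))/((-1)*(1 - 39)) = (-48 + 289 - 816) - (-1)*(65 - 39 - 7 + 273)/(-38) = -575 - (-1)*(-1)*292/38 = -575 - 1*146/19 = -575 - 146/19 = -11071/19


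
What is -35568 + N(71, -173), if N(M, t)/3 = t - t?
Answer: -35568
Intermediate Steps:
N(M, t) = 0 (N(M, t) = 3*(t - t) = 3*0 = 0)
-35568 + N(71, -173) = -35568 + 0 = -35568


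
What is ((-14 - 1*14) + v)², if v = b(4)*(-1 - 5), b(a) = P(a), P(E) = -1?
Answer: 484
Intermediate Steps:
b(a) = -1
v = 6 (v = -(-1 - 5) = -1*(-6) = 6)
((-14 - 1*14) + v)² = ((-14 - 1*14) + 6)² = ((-14 - 14) + 6)² = (-28 + 6)² = (-22)² = 484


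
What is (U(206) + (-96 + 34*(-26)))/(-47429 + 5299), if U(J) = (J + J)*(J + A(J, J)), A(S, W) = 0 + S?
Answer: -84382/21065 ≈ -4.0058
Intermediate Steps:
A(S, W) = S
U(J) = 4*J² (U(J) = (J + J)*(J + J) = (2*J)*(2*J) = 4*J²)
(U(206) + (-96 + 34*(-26)))/(-47429 + 5299) = (4*206² + (-96 + 34*(-26)))/(-47429 + 5299) = (4*42436 + (-96 - 884))/(-42130) = (169744 - 980)*(-1/42130) = 168764*(-1/42130) = -84382/21065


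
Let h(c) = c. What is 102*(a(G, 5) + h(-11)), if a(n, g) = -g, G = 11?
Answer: -1632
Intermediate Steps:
102*(a(G, 5) + h(-11)) = 102*(-1*5 - 11) = 102*(-5 - 11) = 102*(-16) = -1632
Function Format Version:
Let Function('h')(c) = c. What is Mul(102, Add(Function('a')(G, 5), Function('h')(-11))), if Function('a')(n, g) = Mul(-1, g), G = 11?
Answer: -1632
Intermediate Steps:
Mul(102, Add(Function('a')(G, 5), Function('h')(-11))) = Mul(102, Add(Mul(-1, 5), -11)) = Mul(102, Add(-5, -11)) = Mul(102, -16) = -1632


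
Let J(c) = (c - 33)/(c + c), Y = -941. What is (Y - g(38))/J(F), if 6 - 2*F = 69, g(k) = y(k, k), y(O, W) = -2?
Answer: -39438/43 ≈ -917.16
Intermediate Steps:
g(k) = -2
F = -63/2 (F = 3 - 1/2*69 = 3 - 69/2 = -63/2 ≈ -31.500)
J(c) = (-33 + c)/(2*c) (J(c) = (-33 + c)/((2*c)) = (-33 + c)*(1/(2*c)) = (-33 + c)/(2*c))
(Y - g(38))/J(F) = (-941 - 1*(-2))/(((-33 - 63/2)/(2*(-63/2)))) = (-941 + 2)/(((1/2)*(-2/63)*(-129/2))) = -939/43/42 = -939*42/43 = -39438/43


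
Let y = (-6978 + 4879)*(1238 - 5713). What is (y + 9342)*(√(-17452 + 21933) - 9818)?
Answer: -92312439206 + 9402367*√4481 ≈ -9.1683e+10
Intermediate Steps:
y = 9393025 (y = -2099*(-4475) = 9393025)
(y + 9342)*(√(-17452 + 21933) - 9818) = (9393025 + 9342)*(√(-17452 + 21933) - 9818) = 9402367*(√4481 - 9818) = 9402367*(-9818 + √4481) = -92312439206 + 9402367*√4481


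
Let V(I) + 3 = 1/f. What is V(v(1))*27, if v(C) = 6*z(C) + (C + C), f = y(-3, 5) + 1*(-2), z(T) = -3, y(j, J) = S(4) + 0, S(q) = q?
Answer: -135/2 ≈ -67.500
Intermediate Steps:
y(j, J) = 4 (y(j, J) = 4 + 0 = 4)
f = 2 (f = 4 + 1*(-2) = 4 - 2 = 2)
v(C) = -18 + 2*C (v(C) = 6*(-3) + (C + C) = -18 + 2*C)
V(I) = -5/2 (V(I) = -3 + 1/2 = -3 + ½ = -5/2)
V(v(1))*27 = -5/2*27 = -135/2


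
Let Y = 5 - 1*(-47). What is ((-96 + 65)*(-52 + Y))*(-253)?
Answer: 0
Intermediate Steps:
Y = 52 (Y = 5 + 47 = 52)
((-96 + 65)*(-52 + Y))*(-253) = ((-96 + 65)*(-52 + 52))*(-253) = -31*0*(-253) = 0*(-253) = 0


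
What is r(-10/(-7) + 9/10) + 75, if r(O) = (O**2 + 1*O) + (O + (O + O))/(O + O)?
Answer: 412829/4900 ≈ 84.251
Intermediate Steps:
r(O) = 3/2 + O + O**2 (r(O) = (O**2 + O) + (O + 2*O)/((2*O)) = (O + O**2) + (3*O)*(1/(2*O)) = (O + O**2) + 3/2 = 3/2 + O + O**2)
r(-10/(-7) + 9/10) + 75 = (3/2 + (-10/(-7) + 9/10) + (-10/(-7) + 9/10)**2) + 75 = (3/2 + (-10*(-1/7) + 9*(1/10)) + (-10*(-1/7) + 9*(1/10))**2) + 75 = (3/2 + (10/7 + 9/10) + (10/7 + 9/10)**2) + 75 = (3/2 + 163/70 + (163/70)**2) + 75 = (3/2 + 163/70 + 26569/4900) + 75 = 45329/4900 + 75 = 412829/4900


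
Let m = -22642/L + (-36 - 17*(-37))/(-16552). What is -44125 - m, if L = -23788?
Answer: -4343523245025/98434744 ≈ -44126.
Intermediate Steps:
m = 90166025/98434744 (m = -22642/(-23788) + (-36 - 17*(-37))/(-16552) = -22642*(-1/23788) + (-36 + 629)*(-1/16552) = 11321/11894 + 593*(-1/16552) = 11321/11894 - 593/16552 = 90166025/98434744 ≈ 0.91600)
-44125 - m = -44125 - 1*90166025/98434744 = -44125 - 90166025/98434744 = -4343523245025/98434744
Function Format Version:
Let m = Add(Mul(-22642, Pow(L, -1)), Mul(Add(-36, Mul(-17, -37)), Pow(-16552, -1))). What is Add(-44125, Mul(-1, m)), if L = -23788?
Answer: Rational(-4343523245025, 98434744) ≈ -44126.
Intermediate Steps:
m = Rational(90166025, 98434744) (m = Add(Mul(-22642, Pow(-23788, -1)), Mul(Add(-36, Mul(-17, -37)), Pow(-16552, -1))) = Add(Mul(-22642, Rational(-1, 23788)), Mul(Add(-36, 629), Rational(-1, 16552))) = Add(Rational(11321, 11894), Mul(593, Rational(-1, 16552))) = Add(Rational(11321, 11894), Rational(-593, 16552)) = Rational(90166025, 98434744) ≈ 0.91600)
Add(-44125, Mul(-1, m)) = Add(-44125, Mul(-1, Rational(90166025, 98434744))) = Add(-44125, Rational(-90166025, 98434744)) = Rational(-4343523245025, 98434744)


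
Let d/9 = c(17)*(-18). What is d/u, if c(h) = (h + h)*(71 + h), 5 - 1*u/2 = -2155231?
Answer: -20196/179603 ≈ -0.11245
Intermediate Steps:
u = 4310472 (u = 10 - 2*(-2155231) = 10 + 4310462 = 4310472)
c(h) = 2*h*(71 + h) (c(h) = (2*h)*(71 + h) = 2*h*(71 + h))
d = -484704 (d = 9*((2*17*(71 + 17))*(-18)) = 9*((2*17*88)*(-18)) = 9*(2992*(-18)) = 9*(-53856) = -484704)
d/u = -484704/4310472 = -484704*1/4310472 = -20196/179603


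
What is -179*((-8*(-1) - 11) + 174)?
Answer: -30609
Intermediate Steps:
-179*((-8*(-1) - 11) + 174) = -179*((8 - 11) + 174) = -179*(-3 + 174) = -179*171 = -30609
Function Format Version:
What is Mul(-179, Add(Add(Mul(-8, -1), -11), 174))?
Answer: -30609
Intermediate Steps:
Mul(-179, Add(Add(Mul(-8, -1), -11), 174)) = Mul(-179, Add(Add(8, -11), 174)) = Mul(-179, Add(-3, 174)) = Mul(-179, 171) = -30609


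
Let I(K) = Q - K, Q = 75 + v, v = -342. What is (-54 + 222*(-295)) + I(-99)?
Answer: -65712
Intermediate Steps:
Q = -267 (Q = 75 - 342 = -267)
I(K) = -267 - K
(-54 + 222*(-295)) + I(-99) = (-54 + 222*(-295)) + (-267 - 1*(-99)) = (-54 - 65490) + (-267 + 99) = -65544 - 168 = -65712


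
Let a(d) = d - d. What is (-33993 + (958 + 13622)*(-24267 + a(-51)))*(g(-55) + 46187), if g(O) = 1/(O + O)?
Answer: -1797743352099357/110 ≈ -1.6343e+13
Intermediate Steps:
a(d) = 0
g(O) = 1/(2*O)
(-33993 + (958 + 13622)*(-24267 + a(-51)))*(g(-55) + 46187) = (-33993 + (958 + 13622)*(-24267 + 0))*((½)/(-55) + 46187) = (-33993 + 14580*(-24267))*((½)*(-1/55) + 46187) = (-33993 - 353812860)*(-1/110 + 46187) = -353846853*5080569/110 = -1797743352099357/110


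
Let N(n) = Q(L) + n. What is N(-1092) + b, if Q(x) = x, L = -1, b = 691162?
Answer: 690069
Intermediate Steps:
N(n) = -1 + n
N(-1092) + b = (-1 - 1092) + 691162 = -1093 + 691162 = 690069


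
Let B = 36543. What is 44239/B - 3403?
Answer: -9562430/2811 ≈ -3401.8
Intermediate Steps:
44239/B - 3403 = 44239/36543 - 3403 = 44239*(1/36543) - 3403 = 3403/2811 - 3403 = -9562430/2811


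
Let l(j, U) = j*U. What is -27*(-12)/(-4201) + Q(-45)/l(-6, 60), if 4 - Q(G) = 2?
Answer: -62521/756180 ≈ -0.082680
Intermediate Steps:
Q(G) = 2 (Q(G) = 4 - 1*2 = 4 - 2 = 2)
l(j, U) = U*j
-27*(-12)/(-4201) + Q(-45)/l(-6, 60) = -27*(-12)/(-4201) + 2/((60*(-6))) = 324*(-1/4201) + 2/(-360) = -324/4201 + 2*(-1/360) = -324/4201 - 1/180 = -62521/756180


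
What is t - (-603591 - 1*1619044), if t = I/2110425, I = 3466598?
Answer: 4690707936473/2110425 ≈ 2.2226e+6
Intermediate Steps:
t = 3466598/2110425 ≈ 1.6426
t - (-603591 - 1*1619044) = 3466598/2110425 - (-603591 - 1*1619044) = 3466598/2110425 - (-603591 - 1619044) = 3466598/2110425 - 1*(-2222635) = 3466598/2110425 + 2222635 = 4690707936473/2110425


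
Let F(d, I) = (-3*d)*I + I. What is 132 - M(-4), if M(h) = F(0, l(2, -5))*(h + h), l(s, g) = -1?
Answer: 124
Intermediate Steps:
F(d, I) = I - 3*I*d (F(d, I) = -3*I*d + I = I - 3*I*d)
M(h) = -2*h (M(h) = (-(1 - 3*0))*(h + h) = (-(1 + 0))*(2*h) = (-1*1)*(2*h) = -2*h)
132 - M(-4) = 132 - (-2)*(-4) = 132 - 1*8 = 132 - 8 = 124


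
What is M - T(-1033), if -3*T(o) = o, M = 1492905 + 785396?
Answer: 6833870/3 ≈ 2.2780e+6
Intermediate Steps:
M = 2278301
T(o) = -o/3
M - T(-1033) = 2278301 - (-1)*(-1033)/3 = 2278301 - 1*1033/3 = 2278301 - 1033/3 = 6833870/3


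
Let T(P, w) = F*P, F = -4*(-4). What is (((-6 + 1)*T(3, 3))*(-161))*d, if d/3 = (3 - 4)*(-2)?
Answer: 231840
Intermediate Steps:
F = 16
d = 6 (d = 3*((3 - 4)*(-2)) = 3*(-1*(-2)) = 3*2 = 6)
T(P, w) = 16*P
(((-6 + 1)*T(3, 3))*(-161))*d = (((-6 + 1)*(16*3))*(-161))*6 = (-5*48*(-161))*6 = -240*(-161)*6 = 38640*6 = 231840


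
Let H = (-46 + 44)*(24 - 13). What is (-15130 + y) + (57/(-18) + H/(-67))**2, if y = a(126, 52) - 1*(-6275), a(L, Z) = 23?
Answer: -1425984647/161604 ≈ -8823.9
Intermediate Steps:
H = -22 (H = -2*11 = -22)
y = 6298 (y = 23 - 1*(-6275) = 23 + 6275 = 6298)
(-15130 + y) + (57/(-18) + H/(-67))**2 = (-15130 + 6298) + (57/(-18) - 22/(-67))**2 = -8832 + (57*(-1/18) - 22*(-1/67))**2 = -8832 + (-19/6 + 22/67)**2 = -8832 + (-1141/402)**2 = -8832 + 1301881/161604 = -1425984647/161604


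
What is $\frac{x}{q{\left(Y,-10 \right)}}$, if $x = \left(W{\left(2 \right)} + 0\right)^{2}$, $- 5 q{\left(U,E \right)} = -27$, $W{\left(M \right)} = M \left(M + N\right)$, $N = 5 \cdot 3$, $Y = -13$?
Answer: $\frac{5780}{27} \approx 214.07$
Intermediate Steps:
$N = 15$
$W{\left(M \right)} = M \left(15 + M\right)$ ($W{\left(M \right)} = M \left(M + 15\right) = M \left(15 + M\right)$)
$q{\left(U,E \right)} = \frac{27}{5}$ ($q{\left(U,E \right)} = \left(- \frac{1}{5}\right) \left(-27\right) = \frac{27}{5}$)
$x = 1156$ ($x = \left(2 \left(15 + 2\right) + 0\right)^{2} = \left(2 \cdot 17 + 0\right)^{2} = \left(34 + 0\right)^{2} = 34^{2} = 1156$)
$\frac{x}{q{\left(Y,-10 \right)}} = \frac{1156}{\frac{27}{5}} = 1156 \cdot \frac{5}{27} = \frac{5780}{27}$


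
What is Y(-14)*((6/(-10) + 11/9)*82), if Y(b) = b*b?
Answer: 450016/45 ≈ 10000.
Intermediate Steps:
Y(b) = b²
Y(-14)*((6/(-10) + 11/9)*82) = (-14)²*((6/(-10) + 11/9)*82) = 196*((6*(-⅒) + 11*(⅑))*82) = 196*((-⅗ + 11/9)*82) = 196*((28/45)*82) = 196*(2296/45) = 450016/45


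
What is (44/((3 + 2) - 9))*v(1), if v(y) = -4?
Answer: 44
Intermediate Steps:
(44/((3 + 2) - 9))*v(1) = (44/((3 + 2) - 9))*(-4) = (44/(5 - 9))*(-4) = (44/(-4))*(-4) = (44*(-1/4))*(-4) = -11*(-4) = 44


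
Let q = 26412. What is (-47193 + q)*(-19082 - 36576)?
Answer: 1156628898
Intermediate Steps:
(-47193 + q)*(-19082 - 36576) = (-47193 + 26412)*(-19082 - 36576) = -20781*(-55658) = 1156628898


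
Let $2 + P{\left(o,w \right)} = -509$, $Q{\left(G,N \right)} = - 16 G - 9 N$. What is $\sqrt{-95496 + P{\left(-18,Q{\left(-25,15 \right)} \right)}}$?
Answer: $i \sqrt{96007} \approx 309.85 i$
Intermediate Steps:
$P{\left(o,w \right)} = -511$ ($P{\left(o,w \right)} = -2 - 509 = -511$)
$\sqrt{-95496 + P{\left(-18,Q{\left(-25,15 \right)} \right)}} = \sqrt{-95496 - 511} = \sqrt{-96007} = i \sqrt{96007}$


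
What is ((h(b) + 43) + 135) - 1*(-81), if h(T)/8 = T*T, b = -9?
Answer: 907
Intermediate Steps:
h(T) = 8*T² (h(T) = 8*(T*T) = 8*T²)
((h(b) + 43) + 135) - 1*(-81) = ((8*(-9)² + 43) + 135) - 1*(-81) = ((8*81 + 43) + 135) + 81 = ((648 + 43) + 135) + 81 = (691 + 135) + 81 = 826 + 81 = 907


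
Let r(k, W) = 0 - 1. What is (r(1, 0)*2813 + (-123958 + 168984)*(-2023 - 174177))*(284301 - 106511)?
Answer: -1410511901671270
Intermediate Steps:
r(k, W) = -1
(r(1, 0)*2813 + (-123958 + 168984)*(-2023 - 174177))*(284301 - 106511) = (-1*2813 + (-123958 + 168984)*(-2023 - 174177))*(284301 - 106511) = (-2813 + 45026*(-176200))*177790 = (-2813 - 7933581200)*177790 = -7933584013*177790 = -1410511901671270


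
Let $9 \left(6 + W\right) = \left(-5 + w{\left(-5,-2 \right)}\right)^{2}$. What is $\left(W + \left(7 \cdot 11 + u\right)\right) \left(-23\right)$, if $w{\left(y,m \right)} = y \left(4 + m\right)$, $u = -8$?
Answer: $-2024$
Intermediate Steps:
$W = 19$ ($W = -6 + \frac{\left(-5 - 5 \left(4 - 2\right)\right)^{2}}{9} = -6 + \frac{\left(-5 - 10\right)^{2}}{9} = -6 + \frac{\left(-15\right)^{2}}{9} = -6 + \frac{1}{9} \cdot 225 = -6 + 25 = 19$)
$\left(W + \left(7 \cdot 11 + u\right)\right) \left(-23\right) = \left(19 + \left(7 \cdot 11 - 8\right)\right) \left(-23\right) = \left(19 + \left(77 - 8\right)\right) \left(-23\right) = \left(19 + 69\right) \left(-23\right) = 88 \left(-23\right) = -2024$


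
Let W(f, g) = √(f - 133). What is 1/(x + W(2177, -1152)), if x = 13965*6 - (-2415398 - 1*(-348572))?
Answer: 537654/1156287294353 - √511/2312574588706 ≈ 4.6497e-7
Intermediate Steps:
W(f, g) = √(-133 + f)
x = 2150616 (x = 83790 - (-2415398 + 348572) = 83790 - 1*(-2066826) = 83790 + 2066826 = 2150616)
1/(x + W(2177, -1152)) = 1/(2150616 + √(-133 + 2177)) = 1/(2150616 + √2044) = 1/(2150616 + 2*√511)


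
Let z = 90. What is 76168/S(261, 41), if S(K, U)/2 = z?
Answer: 19042/45 ≈ 423.16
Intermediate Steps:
S(K, U) = 180 (S(K, U) = 2*90 = 180)
76168/S(261, 41) = 76168/180 = 76168*(1/180) = 19042/45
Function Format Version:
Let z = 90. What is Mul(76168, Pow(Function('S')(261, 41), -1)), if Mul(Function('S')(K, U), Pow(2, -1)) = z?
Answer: Rational(19042, 45) ≈ 423.16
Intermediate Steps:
Function('S')(K, U) = 180 (Function('S')(K, U) = Mul(2, 90) = 180)
Mul(76168, Pow(Function('S')(261, 41), -1)) = Mul(76168, Pow(180, -1)) = Mul(76168, Rational(1, 180)) = Rational(19042, 45)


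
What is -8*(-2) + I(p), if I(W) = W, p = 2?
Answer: 18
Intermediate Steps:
-8*(-2) + I(p) = -8*(-2) + 2 = 16 + 2 = 18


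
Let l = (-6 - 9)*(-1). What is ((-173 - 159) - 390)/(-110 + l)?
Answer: 38/5 ≈ 7.6000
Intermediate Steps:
l = 15 (l = -15*(-1) = 15)
((-173 - 159) - 390)/(-110 + l) = ((-173 - 159) - 390)/(-110 + 15) = (-332 - 390)/(-95) = -722*(-1/95) = 38/5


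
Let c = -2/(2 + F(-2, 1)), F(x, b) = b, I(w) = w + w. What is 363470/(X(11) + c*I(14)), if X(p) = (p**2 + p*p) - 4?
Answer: 545205/329 ≈ 1657.2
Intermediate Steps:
I(w) = 2*w
c = -2/3 (c = -2/(2 + 1) = -2/3 ≈ -0.66667)
X(p) = -4 + 2*p**2 (X(p) = (p**2 + p**2) - 4 = 2*p**2 - 4 = -4 + 2*p**2)
363470/(X(11) + c*I(14)) = 363470/((-4 + 2*11**2) - 4*14/3) = 363470/((-4 + 2*121) - 2/3*28) = 363470/((-4 + 242) - 56/3) = 363470/(238 - 56/3) = 363470/(658/3) = 363470*(3/658) = 545205/329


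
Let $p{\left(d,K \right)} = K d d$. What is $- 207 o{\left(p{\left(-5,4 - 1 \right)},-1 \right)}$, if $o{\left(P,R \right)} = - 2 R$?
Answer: $-414$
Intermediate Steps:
$p{\left(d,K \right)} = K d^{2}$
$- 207 o{\left(p{\left(-5,4 - 1 \right)},-1 \right)} = - 207 \left(\left(-2\right) \left(-1\right)\right) = \left(-207\right) 2 = -414$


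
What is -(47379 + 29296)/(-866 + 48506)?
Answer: -15335/9528 ≈ -1.6095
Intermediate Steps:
-(47379 + 29296)/(-866 + 48506) = -76675/47640 = -1*15335/9528 = -15335/9528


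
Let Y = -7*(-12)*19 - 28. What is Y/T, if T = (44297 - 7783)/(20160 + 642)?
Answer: 16308768/18257 ≈ 893.29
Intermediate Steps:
Y = 1568 (Y = 84*19 - 28 = 1596 - 28 = 1568)
T = 18257/10401 (T = 36514/20802 = 36514*(1/20802) = 18257/10401 ≈ 1.7553)
Y/T = 1568/(18257/10401) = 1568*(10401/18257) = 16308768/18257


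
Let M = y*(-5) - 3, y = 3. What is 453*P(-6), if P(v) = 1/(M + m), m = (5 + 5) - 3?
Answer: -453/11 ≈ -41.182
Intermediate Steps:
M = -18 (M = 3*(-5) - 3 = -15 - 3 = -18)
m = 7 (m = 10 - 3 = 7)
P(v) = -1/11 (P(v) = 1/(-18 + 7) = 1/(-11) = -1/11)
453*P(-6) = 453*(-1/11) = -453/11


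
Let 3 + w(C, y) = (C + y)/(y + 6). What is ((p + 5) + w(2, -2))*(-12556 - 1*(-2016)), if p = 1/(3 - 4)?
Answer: -10540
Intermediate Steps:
p = -1 (p = 1/(-1) = -1)
w(C, y) = -3 + (C + y)/(6 + y) (w(C, y) = -3 + (C + y)/(y + 6) = -3 + (C + y)/(6 + y))
((p + 5) + w(2, -2))*(-12556 - 1*(-2016)) = ((-1 + 5) + (-18 + 2 - 2*(-2))/(6 - 2))*(-12556 - 1*(-2016)) = (4 + (-18 + 2 + 4)/4)*(-12556 + 2016) = (4 + (¼)*(-12))*(-10540) = (4 - 3)*(-10540) = 1*(-10540) = -10540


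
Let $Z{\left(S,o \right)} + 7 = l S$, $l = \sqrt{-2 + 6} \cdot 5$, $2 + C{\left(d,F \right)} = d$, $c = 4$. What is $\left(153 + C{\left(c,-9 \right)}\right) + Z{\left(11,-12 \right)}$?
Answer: $258$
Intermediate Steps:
$C{\left(d,F \right)} = -2 + d$
$l = 10$ ($l = \sqrt{4} \cdot 5 = 2 \cdot 5 = 10$)
$Z{\left(S,o \right)} = -7 + 10 S$
$\left(153 + C{\left(c,-9 \right)}\right) + Z{\left(11,-12 \right)} = \left(153 + \left(-2 + 4\right)\right) + \left(-7 + 10 \cdot 11\right) = \left(153 + 2\right) + \left(-7 + 110\right) = 155 + 103 = 258$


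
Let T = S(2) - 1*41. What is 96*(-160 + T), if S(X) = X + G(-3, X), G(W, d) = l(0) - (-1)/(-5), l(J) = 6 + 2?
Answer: -91776/5 ≈ -18355.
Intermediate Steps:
l(J) = 8
G(W, d) = 39/5 (G(W, d) = 8 - (-1)/(-5) = 8 - (-1)*(-1)/5 = 8 - 1*⅕ = 8 - ⅕ = 39/5)
S(X) = 39/5 + X (S(X) = X + 39/5 = 39/5 + X)
T = -156/5 (T = (39/5 + 2) - 1*41 = 49/5 - 41 = -156/5 ≈ -31.200)
96*(-160 + T) = 96*(-160 - 156/5) = 96*(-956/5) = -91776/5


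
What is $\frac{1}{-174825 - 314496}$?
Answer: $- \frac{1}{489321} \approx -2.0436 \cdot 10^{-6}$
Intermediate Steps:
$\frac{1}{-174825 - 314496} = \frac{1}{-489321} = - \frac{1}{489321}$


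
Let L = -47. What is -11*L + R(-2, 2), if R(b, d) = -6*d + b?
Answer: 503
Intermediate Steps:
R(b, d) = b - 6*d
-11*L + R(-2, 2) = -11*(-47) + (-2 - 6*2) = 517 + (-2 - 12) = 517 - 14 = 503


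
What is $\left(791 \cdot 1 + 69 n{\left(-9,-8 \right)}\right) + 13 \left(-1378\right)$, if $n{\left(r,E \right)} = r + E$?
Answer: $-18296$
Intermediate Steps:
$n{\left(r,E \right)} = E + r$
$\left(791 \cdot 1 + 69 n{\left(-9,-8 \right)}\right) + 13 \left(-1378\right) = \left(791 \cdot 1 + 69 \left(-8 - 9\right)\right) + 13 \left(-1378\right) = \left(791 + 69 \left(-17\right)\right) - 17914 = \left(791 - 1173\right) - 17914 = -382 - 17914 = -18296$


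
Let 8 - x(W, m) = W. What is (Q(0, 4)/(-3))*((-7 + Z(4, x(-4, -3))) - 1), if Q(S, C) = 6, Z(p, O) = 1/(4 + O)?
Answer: 127/8 ≈ 15.875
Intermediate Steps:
x(W, m) = 8 - W
(Q(0, 4)/(-3))*((-7 + Z(4, x(-4, -3))) - 1) = (6/(-3))*((-7 + 1/(4 + (8 - 1*(-4)))) - 1) = (-⅓*6)*((-7 + 1/(4 + (8 + 4))) - 1) = -2*((-7 + 1/(4 + 12)) - 1) = -2*((-7 + 1/16) - 1) = -2*(-111/16 - 1) = -2*(-127/16) = 127/8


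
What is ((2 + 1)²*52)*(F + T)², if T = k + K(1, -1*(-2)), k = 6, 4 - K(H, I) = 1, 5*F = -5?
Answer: 29952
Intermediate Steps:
F = -1 (F = (⅕)*(-5) = -1)
K(H, I) = 3 (K(H, I) = 4 - 1*1 = 4 - 1 = 3)
T = 9 (T = 6 + 3 = 9)
((2 + 1)²*52)*(F + T)² = ((2 + 1)²*52)*(-1 + 9)² = (3²*52)*8² = (9*52)*64 = 468*64 = 29952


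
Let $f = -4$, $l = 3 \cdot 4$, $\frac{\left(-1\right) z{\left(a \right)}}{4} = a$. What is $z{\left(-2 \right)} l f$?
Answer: $-384$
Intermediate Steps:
$z{\left(a \right)} = - 4 a$
$l = 12$
$z{\left(-2 \right)} l f = \left(-4\right) \left(-2\right) 12 \left(-4\right) = 8 \cdot 12 \left(-4\right) = 96 \left(-4\right) = -384$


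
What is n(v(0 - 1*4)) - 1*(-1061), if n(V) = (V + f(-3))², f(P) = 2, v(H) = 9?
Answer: 1182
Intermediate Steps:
n(V) = (2 + V)² (n(V) = (V + 2)² = (2 + V)²)
n(v(0 - 1*4)) - 1*(-1061) = (2 + 9)² - 1*(-1061) = 11² + 1061 = 121 + 1061 = 1182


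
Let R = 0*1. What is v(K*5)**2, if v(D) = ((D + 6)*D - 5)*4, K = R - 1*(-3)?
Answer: 1537600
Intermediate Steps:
R = 0
K = 3 (K = 0 - 1*(-3) = 0 + 3 = 3)
v(D) = -20 + 4*D*(6 + D) (v(D) = ((6 + D)*D - 5)*4 = (D*(6 + D) - 5)*4 = (-5 + D*(6 + D))*4 = -20 + 4*D*(6 + D))
v(K*5)**2 = (-20 + 4*(3*5)**2 + 24*(3*5))**2 = (-20 + 4*15**2 + 24*15)**2 = (-20 + 4*225 + 360)**2 = (-20 + 900 + 360)**2 = 1240**2 = 1537600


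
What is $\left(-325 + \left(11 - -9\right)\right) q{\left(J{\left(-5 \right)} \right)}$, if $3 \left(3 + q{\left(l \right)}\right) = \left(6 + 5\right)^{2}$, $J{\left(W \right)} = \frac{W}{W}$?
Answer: $- \frac{34160}{3} \approx -11387.0$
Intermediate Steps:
$J{\left(W \right)} = 1$
$q{\left(l \right)} = \frac{112}{3}$ ($q{\left(l \right)} = -3 + \frac{\left(6 + 5\right)^{2}}{3} = -3 + \frac{11^{2}}{3} = -3 + \frac{1}{3} \cdot 121 = -3 + \frac{121}{3} = \frac{112}{3}$)
$\left(-325 + \left(11 - -9\right)\right) q{\left(J{\left(-5 \right)} \right)} = \left(-325 + \left(11 - -9\right)\right) \frac{112}{3} = \left(-325 + \left(11 + 9\right)\right) \frac{112}{3} = \left(-325 + 20\right) \frac{112}{3} = \left(-305\right) \frac{112}{3} = - \frac{34160}{3}$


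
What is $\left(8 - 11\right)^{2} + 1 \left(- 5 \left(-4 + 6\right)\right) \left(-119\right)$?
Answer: $1199$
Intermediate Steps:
$\left(8 - 11\right)^{2} + 1 \left(- 5 \left(-4 + 6\right)\right) \left(-119\right) = \left(-3\right)^{2} + 1 \left(\left(-5\right) 2\right) \left(-119\right) = 9 + 1 \left(-10\right) \left(-119\right) = 9 - -1190 = 9 + 1190 = 1199$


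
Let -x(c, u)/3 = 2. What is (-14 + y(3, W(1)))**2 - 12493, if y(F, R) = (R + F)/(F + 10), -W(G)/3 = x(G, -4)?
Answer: -2085396/169 ≈ -12340.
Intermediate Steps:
x(c, u) = -6 (x(c, u) = -3*2 = -6)
W(G) = 18 (W(G) = -3*(-6) = 18)
y(F, R) = (F + R)/(10 + F)
(-14 + y(3, W(1)))**2 - 12493 = (-14 + (3 + 18)/(10 + 3))**2 - 12493 = (-14 + 21/13)**2 - 12493 = (-161/13)**2 - 12493 = 25921/169 - 12493 = -2085396/169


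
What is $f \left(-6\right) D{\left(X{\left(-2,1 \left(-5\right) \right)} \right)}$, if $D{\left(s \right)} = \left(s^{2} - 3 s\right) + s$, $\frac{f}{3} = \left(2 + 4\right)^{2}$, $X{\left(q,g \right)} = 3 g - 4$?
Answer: $-258552$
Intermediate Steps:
$X{\left(q,g \right)} = -4 + 3 g$
$f = 108$ ($f = 3 \left(2 + 4\right)^{2} = 3 \cdot 6^{2} = 3 \cdot 36 = 108$)
$D{\left(s \right)} = s^{2} - 2 s$
$f \left(-6\right) D{\left(X{\left(-2,1 \left(-5\right) \right)} \right)} = 108 \left(-6\right) \left(-4 + 3 \cdot 1 \left(-5\right)\right) \left(-2 + \left(-4 + 3 \cdot 1 \left(-5\right)\right)\right) = - 648 \left(-4 + 3 \left(-5\right)\right) \left(-2 + \left(-4 + 3 \left(-5\right)\right)\right) = - 648 \left(-4 - 15\right) \left(-2 - 19\right) = - 648 \left(- 19 \left(-2 - 19\right)\right) = - 648 \left(\left(-19\right) \left(-21\right)\right) = \left(-648\right) 399 = -258552$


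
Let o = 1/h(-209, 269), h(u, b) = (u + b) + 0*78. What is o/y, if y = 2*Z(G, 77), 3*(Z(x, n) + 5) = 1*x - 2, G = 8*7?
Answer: 1/1560 ≈ 0.00064103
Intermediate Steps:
h(u, b) = b + u (h(u, b) = (b + u) + 0 = b + u)
G = 56
Z(x, n) = -17/3 + x/3 (Z(x, n) = -5 + (1*x - 2)/3 = -5 + (x - 2)/3 = -5 + (-2 + x)/3 = -5 + (-2/3 + x/3) = -17/3 + x/3)
y = 26 (y = 2*(-17/3 + (1/3)*56) = 2*(-17/3 + 56/3) = 2*13 = 26)
o = 1/60 (o = 1/(269 - 209) = 1/60 ≈ 0.016667)
o/y = (1/60)/26 = (1/60)*(1/26) = 1/1560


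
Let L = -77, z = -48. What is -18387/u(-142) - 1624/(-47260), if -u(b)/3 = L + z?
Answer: -14472677/295375 ≈ -48.998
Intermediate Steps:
u(b) = 375 (u(b) = -3*(-77 - 48) = -3*(-125) = 375)
-18387/u(-142) - 1624/(-47260) = -18387/375 - 1624/(-47260) = -18387*1/375 - 1624*(-1/47260) = -6129/125 + 406/11815 = -14472677/295375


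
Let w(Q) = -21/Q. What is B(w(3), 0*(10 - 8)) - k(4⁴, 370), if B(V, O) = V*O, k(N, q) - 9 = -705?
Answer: 696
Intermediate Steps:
k(N, q) = -696 (k(N, q) = 9 - 705 = -696)
B(V, O) = O*V
B(w(3), 0*(10 - 8)) - k(4⁴, 370) = (0*(10 - 8))*(-21/3) - 1*(-696) = (0*2)*(-21*⅓) + 696 = 0*(-7) + 696 = 0 + 696 = 696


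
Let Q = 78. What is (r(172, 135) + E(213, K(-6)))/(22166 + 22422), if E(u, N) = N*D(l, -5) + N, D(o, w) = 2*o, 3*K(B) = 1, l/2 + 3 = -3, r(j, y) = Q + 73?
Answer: 215/66882 ≈ 0.0032146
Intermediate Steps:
r(j, y) = 151 (r(j, y) = 78 + 73 = 151)
l = -12 (l = -6 + 2*(-3) = -6 - 6 = -12)
K(B) = 1/3 (K(B) = (1/3)*1 = 1/3)
E(u, N) = -23*N (E(u, N) = N*(2*(-12)) + N = N*(-24) + N = -24*N + N = -23*N)
(r(172, 135) + E(213, K(-6)))/(22166 + 22422) = (151 - 23*1/3)/(22166 + 22422) = (151 - 23/3)/44588 = (430/3)*(1/44588) = 215/66882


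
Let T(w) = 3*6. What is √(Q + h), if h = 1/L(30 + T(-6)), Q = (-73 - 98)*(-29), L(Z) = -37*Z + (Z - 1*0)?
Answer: √25707453/72 ≈ 70.420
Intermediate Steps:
T(w) = 18
L(Z) = -36*Z (L(Z) = -37*Z + (Z + 0) = -37*Z + Z = -36*Z)
Q = 4959 (Q = -171*(-29) = 4959)
h = -1/1728 (h = 1/(-36*(30 + 18)) = 1/(-36*48) = 1/(-1728) = -1/1728 ≈ -0.00057870)
√(Q + h) = √(4959 - 1/1728) = √(8569151/1728) = √25707453/72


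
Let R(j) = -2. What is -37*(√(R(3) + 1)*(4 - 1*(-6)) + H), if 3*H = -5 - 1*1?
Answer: 74 - 370*I ≈ 74.0 - 370.0*I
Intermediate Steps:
H = -2 (H = (-5 - 1*1)/3 = (-5 - 1)/3 = (⅓)*(-6) = -2)
-37*(√(R(3) + 1)*(4 - 1*(-6)) + H) = -37*(√(-2 + 1)*(4 - 1*(-6)) - 2) = -37*(√(-1)*(4 + 6) - 2) = -37*(I*10 - 2) = -37*(10*I - 2) = -37*(-2 + 10*I) = 74 - 370*I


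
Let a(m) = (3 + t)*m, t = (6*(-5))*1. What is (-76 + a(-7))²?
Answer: 12769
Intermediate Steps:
t = -30 (t = -30*1 = -30)
a(m) = -27*m (a(m) = (3 - 30)*m = -27*m)
(-76 + a(-7))² = (-76 - 27*(-7))² = (-76 + 189)² = 113² = 12769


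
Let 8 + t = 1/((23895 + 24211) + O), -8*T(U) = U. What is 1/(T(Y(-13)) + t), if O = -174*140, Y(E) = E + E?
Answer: -47492/225585 ≈ -0.21053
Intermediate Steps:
Y(E) = 2*E
T(U) = -U/8
O = -24360
t = -189967/23746 (t = -8 + 1/((23895 + 24211) - 24360) = -8 + 1/(48106 - 24360) = -8 + 1/23746 = -189967/23746 ≈ -8.0000)
1/(T(Y(-13)) + t) = 1/(-(-13)/4 - 189967/23746) = 1/(-⅛*(-26) - 189967/23746) = 1/(13/4 - 189967/23746) = 1/(-225585/47492) = -47492/225585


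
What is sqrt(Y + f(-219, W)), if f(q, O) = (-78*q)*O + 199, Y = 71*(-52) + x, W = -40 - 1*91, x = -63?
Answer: I*sqrt(2241298) ≈ 1497.1*I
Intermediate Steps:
W = -131 (W = -40 - 91 = -131)
Y = -3755 (Y = 71*(-52) - 63 = -3692 - 63 = -3755)
f(q, O) = 199 - 78*O*q (f(q, O) = -78*O*q + 199 = 199 - 78*O*q)
sqrt(Y + f(-219, W)) = sqrt(-3755 + (199 - 78*(-131)*(-219))) = sqrt(-3755 + (199 - 2237742)) = sqrt(-3755 - 2237543) = sqrt(-2241298) = I*sqrt(2241298)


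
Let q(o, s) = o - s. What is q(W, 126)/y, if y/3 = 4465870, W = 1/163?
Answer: -20537/2183810430 ≈ -9.4042e-6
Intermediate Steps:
W = 1/163 ≈ 0.0061350
y = 13397610 (y = 3*4465870 = 13397610)
q(W, 126)/y = (1/163 - 1*126)/13397610 = (1/163 - 126)*(1/13397610) = -20537/163*1/13397610 = -20537/2183810430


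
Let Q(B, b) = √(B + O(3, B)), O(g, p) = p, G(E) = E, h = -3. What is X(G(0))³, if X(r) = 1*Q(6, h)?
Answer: 24*√3 ≈ 41.569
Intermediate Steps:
Q(B, b) = √2*√B (Q(B, b) = √(B + B) = √(2*B) = √2*√B)
X(r) = 2*√3 (X(r) = 1*(√2*√6) = 1*(2*√3) = 2*√3)
X(G(0))³ = (2*√3)³ = 24*√3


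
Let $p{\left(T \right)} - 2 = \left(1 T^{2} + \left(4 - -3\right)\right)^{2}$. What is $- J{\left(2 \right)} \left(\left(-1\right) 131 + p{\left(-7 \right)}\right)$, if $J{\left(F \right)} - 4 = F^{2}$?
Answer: $-24056$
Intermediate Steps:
$J{\left(F \right)} = 4 + F^{2}$
$p{\left(T \right)} = 2 + \left(7 + T^{2}\right)^{2}$ ($p{\left(T \right)} = 2 + \left(1 T^{2} + \left(4 - -3\right)\right)^{2} = 2 + \left(T^{2} + \left(4 + 3\right)\right)^{2} = 2 + \left(T^{2} + 7\right)^{2} = 2 + \left(7 + T^{2}\right)^{2}$)
$- J{\left(2 \right)} \left(\left(-1\right) 131 + p{\left(-7 \right)}\right) = - \left(4 + 2^{2}\right) \left(\left(-1\right) 131 + \left(2 + \left(7 + \left(-7\right)^{2}\right)^{2}\right)\right) = - \left(4 + 4\right) \left(-131 + \left(2 + \left(7 + 49\right)^{2}\right)\right) = - 8 \left(-131 + \left(2 + 56^{2}\right)\right) = - 8 \left(-131 + \left(2 + 3136\right)\right) = - 8 \left(-131 + 3138\right) = - 8 \cdot 3007 = \left(-1\right) 24056 = -24056$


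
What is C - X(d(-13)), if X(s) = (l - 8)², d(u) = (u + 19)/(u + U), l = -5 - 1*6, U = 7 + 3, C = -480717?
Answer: -481078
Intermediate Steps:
U = 10
l = -11 (l = -5 - 6 = -11)
d(u) = (19 + u)/(10 + u) (d(u) = (u + 19)/(u + 10) = (19 + u)/(10 + u))
X(s) = 361 (X(s) = (-11 - 8)² = (-19)² = 361)
C - X(d(-13)) = -480717 - 1*361 = -480717 - 361 = -481078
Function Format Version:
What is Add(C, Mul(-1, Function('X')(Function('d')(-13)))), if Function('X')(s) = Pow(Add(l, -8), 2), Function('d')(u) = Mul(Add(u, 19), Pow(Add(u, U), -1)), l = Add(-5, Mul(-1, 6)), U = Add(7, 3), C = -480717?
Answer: -481078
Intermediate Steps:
U = 10
l = -11 (l = Add(-5, -6) = -11)
Function('d')(u) = Mul(Pow(Add(10, u), -1), Add(19, u)) (Function('d')(u) = Mul(Add(u, 19), Pow(Add(u, 10), -1)) = Mul(Add(19, u), Pow(Add(10, u), -1)) = Mul(Pow(Add(10, u), -1), Add(19, u)))
Function('X')(s) = 361 (Function('X')(s) = Pow(Add(-11, -8), 2) = Pow(-19, 2) = 361)
Add(C, Mul(-1, Function('X')(Function('d')(-13)))) = Add(-480717, Mul(-1, 361)) = Add(-480717, -361) = -481078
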